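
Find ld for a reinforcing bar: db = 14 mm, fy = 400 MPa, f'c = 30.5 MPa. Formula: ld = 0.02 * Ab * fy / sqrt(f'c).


Ab = pi * 14^2 / 4 = 153.938 mm2
ld = 0.02 * 153.938 * 400 / sqrt(30.5)
= 223.0 mm

223.0


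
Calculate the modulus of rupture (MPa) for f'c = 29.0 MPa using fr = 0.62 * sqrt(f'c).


fr = 0.62 * sqrt(29.0)
= 3.339 MPa

3.339


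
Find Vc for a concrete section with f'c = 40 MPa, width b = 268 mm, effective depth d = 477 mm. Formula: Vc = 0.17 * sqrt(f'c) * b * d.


Vc = 0.17 * sqrt(40) * 268 * 477 / 1000
= 137.45 kN

137.45


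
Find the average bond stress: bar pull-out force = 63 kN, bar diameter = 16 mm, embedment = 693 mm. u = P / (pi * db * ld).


u = P / (pi * db * ld)
= 63 * 1000 / (pi * 16 * 693)
= 1.809 MPa

1.809


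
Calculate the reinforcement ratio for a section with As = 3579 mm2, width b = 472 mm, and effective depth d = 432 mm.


rho = As / (b * d)
= 3579 / (472 * 432)
= 0.0176

0.0176


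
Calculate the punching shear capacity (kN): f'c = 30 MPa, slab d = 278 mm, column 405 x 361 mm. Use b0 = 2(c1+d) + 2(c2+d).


b0 = 2*(405 + 278) + 2*(361 + 278) = 2644 mm
Vc = 0.33 * sqrt(30) * 2644 * 278 / 1000
= 1328.56 kN

1328.56


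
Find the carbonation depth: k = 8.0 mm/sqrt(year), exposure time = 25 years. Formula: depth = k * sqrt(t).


depth = k * sqrt(t)
= 8.0 * sqrt(25)
= 40.0 mm

40.0


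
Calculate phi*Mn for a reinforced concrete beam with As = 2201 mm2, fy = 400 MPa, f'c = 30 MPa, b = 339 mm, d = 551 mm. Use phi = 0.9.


a = As * fy / (0.85 * f'c * b)
= 2201 * 400 / (0.85 * 30 * 339)
= 101.8451 mm
Mn = As * fy * (d - a/2) / 10^6
= 440.2682 kN-m
phi*Mn = 0.9 * 440.2682 = 396.24 kN-m

396.24


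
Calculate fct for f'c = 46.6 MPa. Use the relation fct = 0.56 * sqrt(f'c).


fct = 0.56 * sqrt(46.6)
= 0.56 * 6.826
= 3.823 MPa

3.823


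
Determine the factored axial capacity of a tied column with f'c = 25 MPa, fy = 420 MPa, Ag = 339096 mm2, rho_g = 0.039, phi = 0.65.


Ast = rho * Ag = 0.039 * 339096 = 13224.744 mm2
phi*Pn = 0.65 * 0.80 * (0.85 * 25 * (339096 - 13224.744) + 420 * 13224.744) / 1000
= 6489.16 kN

6489.16


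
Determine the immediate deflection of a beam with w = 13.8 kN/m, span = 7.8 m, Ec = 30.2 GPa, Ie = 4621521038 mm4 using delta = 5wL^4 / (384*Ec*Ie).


Convert: L = 7.8 m = 7800 mm, Ec = 30.2 GPa = 30200 MPa
delta = 5 * 13.8 * 7800^4 / (384 * 30200 * 4621521038)
= 4.77 mm

4.77


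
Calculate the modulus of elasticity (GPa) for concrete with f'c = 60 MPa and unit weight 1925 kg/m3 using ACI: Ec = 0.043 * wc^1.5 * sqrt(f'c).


Ec = 0.043 * 1925^1.5 * sqrt(60) / 1000
= 28.13 GPa

28.13


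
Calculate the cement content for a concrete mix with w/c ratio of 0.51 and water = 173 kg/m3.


Cement = water / (w/c)
= 173 / 0.51
= 339.2 kg/m3

339.2


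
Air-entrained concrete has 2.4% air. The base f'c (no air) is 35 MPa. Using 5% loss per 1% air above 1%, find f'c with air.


Strength loss = (2.4 - 1) * 5 = 7.0%
f'c = 35 * (1 - 7.0/100)
= 32.55 MPa

32.55


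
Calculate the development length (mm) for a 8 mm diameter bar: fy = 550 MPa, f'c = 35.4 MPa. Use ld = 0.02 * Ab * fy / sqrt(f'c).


Ab = pi * 8^2 / 4 = 50.265 mm2
ld = 0.02 * 50.265 * 550 / sqrt(35.4)
= 92.9 mm

92.9


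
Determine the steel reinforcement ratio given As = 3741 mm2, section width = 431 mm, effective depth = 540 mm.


rho = As / (b * d)
= 3741 / (431 * 540)
= 0.0161

0.0161


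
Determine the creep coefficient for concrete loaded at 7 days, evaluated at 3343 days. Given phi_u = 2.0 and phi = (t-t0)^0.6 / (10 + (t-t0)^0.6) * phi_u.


dt = 3343 - 7 = 3336
phi = 3336^0.6 / (10 + 3336^0.6) * 2.0
= 1.857

1.857


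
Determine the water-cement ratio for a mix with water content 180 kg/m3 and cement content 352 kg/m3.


w/c = water / cement
w/c = 180 / 352 = 0.511

0.511


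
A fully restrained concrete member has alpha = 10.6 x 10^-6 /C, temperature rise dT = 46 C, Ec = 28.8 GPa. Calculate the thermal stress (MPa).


sigma = alpha * dT * Ec
= 10.6e-6 * 46 * 28.8 * 1000
= 14.043 MPa

14.043


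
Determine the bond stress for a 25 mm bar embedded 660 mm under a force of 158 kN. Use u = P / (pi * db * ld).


u = P / (pi * db * ld)
= 158 * 1000 / (pi * 25 * 660)
= 3.048 MPa

3.048


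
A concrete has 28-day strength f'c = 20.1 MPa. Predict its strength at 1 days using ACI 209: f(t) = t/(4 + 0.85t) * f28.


f(1) = 1 / (4 + 0.85 * 1) * 20.1
= 1 / 4.85 * 20.1
= 4.14 MPa

4.14


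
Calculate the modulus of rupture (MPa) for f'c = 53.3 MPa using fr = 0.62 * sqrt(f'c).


fr = 0.62 * sqrt(53.3)
= 4.526 MPa

4.526


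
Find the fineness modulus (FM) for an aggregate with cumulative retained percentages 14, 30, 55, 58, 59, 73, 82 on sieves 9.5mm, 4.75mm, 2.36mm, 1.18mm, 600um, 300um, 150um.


FM = sum(cumulative % retained) / 100
= 371 / 100
= 3.71

3.71


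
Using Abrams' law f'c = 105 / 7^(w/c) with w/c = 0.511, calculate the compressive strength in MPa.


f'c = 105 / 7^0.511
= 105 / 2.703
= 38.85 MPa

38.85


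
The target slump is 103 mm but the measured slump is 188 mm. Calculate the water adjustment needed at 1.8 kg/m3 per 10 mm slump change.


Difference = 103 - 188 = -85 mm
Water adjustment = -85 * 1.8 / 10 = -15.3 kg/m3

-15.3


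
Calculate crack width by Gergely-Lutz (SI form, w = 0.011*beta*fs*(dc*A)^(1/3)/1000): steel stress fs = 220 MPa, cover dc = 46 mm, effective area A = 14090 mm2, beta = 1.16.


w = 0.011 * beta * fs * (dc * A)^(1/3) / 1000
= 0.011 * 1.16 * 220 * (46 * 14090)^(1/3) / 1000
= 0.243 mm

0.243


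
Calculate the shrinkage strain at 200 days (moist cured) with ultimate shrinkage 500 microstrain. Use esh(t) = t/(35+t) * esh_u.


esh(200) = 200 / (35 + 200) * 500
= 200 / 235 * 500
= 425.5 microstrain

425.5


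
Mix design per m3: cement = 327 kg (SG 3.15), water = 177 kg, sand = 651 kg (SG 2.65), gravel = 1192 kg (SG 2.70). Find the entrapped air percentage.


Vol cement = 327 / (3.15 * 1000) = 0.10381 m3
Vol water = 177 / 1000 = 0.177 m3
Vol sand = 651 / (2.65 * 1000) = 0.24566 m3
Vol gravel = 1192 / (2.70 * 1000) = 0.441481 m3
Total solid + water volume = 0.967951 m3
Air = (1 - 0.967951) * 100 = 3.2%

3.2


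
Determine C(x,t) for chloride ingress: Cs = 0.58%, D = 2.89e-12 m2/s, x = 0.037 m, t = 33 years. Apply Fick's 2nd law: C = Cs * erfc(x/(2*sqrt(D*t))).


t_seconds = 33 * 365.25 * 24 * 3600 = 1041400800.0 s
arg = 0.037 / (2 * sqrt(2.89e-12 * 1041400800.0))
= 0.3372
erfc(0.3372) = 0.6334
C = 0.58 * 0.6334 = 0.3674%

0.3674


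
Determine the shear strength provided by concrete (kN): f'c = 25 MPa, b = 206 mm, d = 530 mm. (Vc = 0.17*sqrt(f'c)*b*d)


Vc = 0.17 * sqrt(25) * 206 * 530 / 1000
= 92.8 kN

92.8


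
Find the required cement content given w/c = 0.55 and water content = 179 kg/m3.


Cement = water / (w/c)
= 179 / 0.55
= 325.5 kg/m3

325.5


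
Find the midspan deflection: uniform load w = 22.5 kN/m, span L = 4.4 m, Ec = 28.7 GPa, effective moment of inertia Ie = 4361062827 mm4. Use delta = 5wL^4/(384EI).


Convert: L = 4.4 m = 4400 mm, Ec = 28.7 GPa = 28700 MPa
delta = 5 * 22.5 * 4400^4 / (384 * 28700 * 4361062827)
= 0.88 mm

0.88


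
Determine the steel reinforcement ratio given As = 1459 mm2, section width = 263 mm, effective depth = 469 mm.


rho = As / (b * d)
= 1459 / (263 * 469)
= 0.0118

0.0118


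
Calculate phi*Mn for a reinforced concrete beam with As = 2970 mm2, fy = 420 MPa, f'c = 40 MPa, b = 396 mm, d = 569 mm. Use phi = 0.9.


a = As * fy / (0.85 * f'c * b)
= 2970 * 420 / (0.85 * 40 * 396)
= 92.6471 mm
Mn = As * fy * (d - a/2) / 10^6
= 651.9866 kN-m
phi*Mn = 0.9 * 651.9866 = 586.79 kN-m

586.79


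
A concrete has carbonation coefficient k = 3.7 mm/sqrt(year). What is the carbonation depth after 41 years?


depth = k * sqrt(t)
= 3.7 * sqrt(41)
= 23.69 mm

23.69


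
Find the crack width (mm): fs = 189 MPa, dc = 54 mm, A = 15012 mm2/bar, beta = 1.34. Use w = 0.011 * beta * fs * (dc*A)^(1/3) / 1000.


w = 0.011 * beta * fs * (dc * A)^(1/3) / 1000
= 0.011 * 1.34 * 189 * (54 * 15012)^(1/3) / 1000
= 0.26 mm

0.26


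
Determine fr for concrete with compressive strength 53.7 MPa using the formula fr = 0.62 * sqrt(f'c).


fr = 0.62 * sqrt(53.7)
= 4.543 MPa

4.543


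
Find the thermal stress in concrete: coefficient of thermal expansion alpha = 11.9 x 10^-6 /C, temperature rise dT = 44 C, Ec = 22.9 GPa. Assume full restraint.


sigma = alpha * dT * Ec
= 11.9e-6 * 44 * 22.9 * 1000
= 11.99 MPa

11.99


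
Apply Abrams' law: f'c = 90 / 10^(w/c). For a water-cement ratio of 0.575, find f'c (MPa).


f'c = 90 / 10^0.575
= 90 / 3.758
= 23.95 MPa

23.95


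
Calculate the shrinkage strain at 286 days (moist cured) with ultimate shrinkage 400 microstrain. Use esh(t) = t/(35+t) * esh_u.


esh(286) = 286 / (35 + 286) * 400
= 286 / 321 * 400
= 356.4 microstrain

356.4


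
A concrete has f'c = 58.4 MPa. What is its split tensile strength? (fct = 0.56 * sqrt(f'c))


fct = 0.56 * sqrt(58.4)
= 0.56 * 7.642
= 4.28 MPa

4.28


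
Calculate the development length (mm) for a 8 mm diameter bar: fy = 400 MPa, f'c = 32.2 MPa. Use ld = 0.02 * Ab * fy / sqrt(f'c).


Ab = pi * 8^2 / 4 = 50.265 mm2
ld = 0.02 * 50.265 * 400 / sqrt(32.2)
= 70.9 mm

70.9


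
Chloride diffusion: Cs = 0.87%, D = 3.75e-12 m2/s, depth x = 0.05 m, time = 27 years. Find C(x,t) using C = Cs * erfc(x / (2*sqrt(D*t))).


t_seconds = 27 * 365.25 * 24 * 3600 = 852055200.0 s
arg = 0.05 / (2 * sqrt(3.75e-12 * 852055200.0))
= 0.4423
erfc(0.4423) = 0.5317
C = 0.87 * 0.5317 = 0.4625%

0.4625


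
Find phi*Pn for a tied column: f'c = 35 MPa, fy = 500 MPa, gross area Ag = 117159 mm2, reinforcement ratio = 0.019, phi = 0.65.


Ast = rho * Ag = 0.019 * 117159 = 2226.021 mm2
phi*Pn = 0.65 * 0.80 * (0.85 * 35 * (117159 - 2226.021) + 500 * 2226.021) / 1000
= 2356.78 kN

2356.78


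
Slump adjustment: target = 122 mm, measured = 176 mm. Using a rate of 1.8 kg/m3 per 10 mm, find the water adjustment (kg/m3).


Difference = 122 - 176 = -54 mm
Water adjustment = -54 * 1.8 / 10 = -9.7 kg/m3

-9.7


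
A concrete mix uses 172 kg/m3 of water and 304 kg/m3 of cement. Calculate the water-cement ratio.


w/c = water / cement
w/c = 172 / 304 = 0.566

0.566


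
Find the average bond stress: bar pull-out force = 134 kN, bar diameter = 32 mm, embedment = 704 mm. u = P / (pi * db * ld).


u = P / (pi * db * ld)
= 134 * 1000 / (pi * 32 * 704)
= 1.893 MPa

1.893


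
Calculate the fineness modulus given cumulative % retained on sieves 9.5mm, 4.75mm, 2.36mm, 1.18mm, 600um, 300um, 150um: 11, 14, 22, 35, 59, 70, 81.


FM = sum(cumulative % retained) / 100
= 292 / 100
= 2.92

2.92


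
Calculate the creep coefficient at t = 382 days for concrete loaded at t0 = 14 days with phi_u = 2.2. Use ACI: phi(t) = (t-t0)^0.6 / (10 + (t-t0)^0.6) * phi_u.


dt = 382 - 14 = 368
phi = 368^0.6 / (10 + 368^0.6) * 2.2
= 1.707

1.707


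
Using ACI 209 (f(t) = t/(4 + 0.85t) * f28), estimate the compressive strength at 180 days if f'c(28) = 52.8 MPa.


f(180) = 180 / (4 + 0.85 * 180) * 52.8
= 180 / 157.0 * 52.8
= 60.54 MPa

60.54


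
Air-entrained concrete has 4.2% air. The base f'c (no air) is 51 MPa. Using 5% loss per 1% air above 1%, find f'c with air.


Strength loss = (4.2 - 1) * 5 = 16.0%
f'c = 51 * (1 - 16.0/100)
= 42.84 MPa

42.84


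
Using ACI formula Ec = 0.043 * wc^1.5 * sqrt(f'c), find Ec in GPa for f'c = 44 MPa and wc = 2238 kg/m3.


Ec = 0.043 * 2238^1.5 * sqrt(44) / 1000
= 30.2 GPa

30.2


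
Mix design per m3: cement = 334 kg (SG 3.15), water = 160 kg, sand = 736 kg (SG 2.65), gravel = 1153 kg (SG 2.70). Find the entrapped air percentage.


Vol cement = 334 / (3.15 * 1000) = 0.106032 m3
Vol water = 160 / 1000 = 0.16 m3
Vol sand = 736 / (2.65 * 1000) = 0.277736 m3
Vol gravel = 1153 / (2.70 * 1000) = 0.427037 m3
Total solid + water volume = 0.970805 m3
Air = (1 - 0.970805) * 100 = 2.92%

2.92


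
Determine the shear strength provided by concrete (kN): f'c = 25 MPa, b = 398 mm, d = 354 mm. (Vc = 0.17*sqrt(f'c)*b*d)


Vc = 0.17 * sqrt(25) * 398 * 354 / 1000
= 119.76 kN

119.76


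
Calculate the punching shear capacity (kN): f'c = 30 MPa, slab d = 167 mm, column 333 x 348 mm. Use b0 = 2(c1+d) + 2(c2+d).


b0 = 2*(333 + 167) + 2*(348 + 167) = 2030 mm
Vc = 0.33 * sqrt(30) * 2030 * 167 / 1000
= 612.76 kN

612.76


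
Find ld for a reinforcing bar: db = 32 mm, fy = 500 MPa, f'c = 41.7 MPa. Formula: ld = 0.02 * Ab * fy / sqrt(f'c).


Ab = pi * 32^2 / 4 = 804.248 mm2
ld = 0.02 * 804.248 * 500 / sqrt(41.7)
= 1245.4 mm

1245.4


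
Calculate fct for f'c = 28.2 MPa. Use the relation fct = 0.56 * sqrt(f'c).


fct = 0.56 * sqrt(28.2)
= 0.56 * 5.31
= 2.974 MPa

2.974


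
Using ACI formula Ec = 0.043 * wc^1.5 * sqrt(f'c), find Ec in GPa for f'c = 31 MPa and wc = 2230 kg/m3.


Ec = 0.043 * 2230^1.5 * sqrt(31) / 1000
= 25.21 GPa

25.21


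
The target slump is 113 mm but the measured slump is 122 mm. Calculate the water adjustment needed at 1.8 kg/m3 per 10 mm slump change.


Difference = 113 - 122 = -9 mm
Water adjustment = -9 * 1.8 / 10 = -1.6 kg/m3

-1.6


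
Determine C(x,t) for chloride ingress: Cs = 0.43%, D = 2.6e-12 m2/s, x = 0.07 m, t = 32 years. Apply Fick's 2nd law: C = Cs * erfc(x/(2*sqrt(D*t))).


t_seconds = 32 * 365.25 * 24 * 3600 = 1009843200.0 s
arg = 0.07 / (2 * sqrt(2.6e-12 * 1009843200.0))
= 0.6831
erfc(0.6831) = 0.3341
C = 0.43 * 0.3341 = 0.1436%

0.1436


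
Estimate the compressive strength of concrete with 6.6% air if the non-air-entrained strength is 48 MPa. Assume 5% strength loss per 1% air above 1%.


Strength loss = (6.6 - 1) * 5 = 28.0%
f'c = 48 * (1 - 28.0/100)
= 34.56 MPa

34.56


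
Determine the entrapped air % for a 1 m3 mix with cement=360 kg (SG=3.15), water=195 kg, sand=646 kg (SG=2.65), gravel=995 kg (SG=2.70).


Vol cement = 360 / (3.15 * 1000) = 0.114286 m3
Vol water = 195 / 1000 = 0.195 m3
Vol sand = 646 / (2.65 * 1000) = 0.243774 m3
Vol gravel = 995 / (2.70 * 1000) = 0.368519 m3
Total solid + water volume = 0.921578 m3
Air = (1 - 0.921578) * 100 = 7.84%

7.84


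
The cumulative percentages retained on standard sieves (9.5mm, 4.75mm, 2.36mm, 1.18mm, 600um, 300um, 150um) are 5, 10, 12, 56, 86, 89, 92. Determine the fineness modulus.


FM = sum(cumulative % retained) / 100
= 350 / 100
= 3.5

3.5


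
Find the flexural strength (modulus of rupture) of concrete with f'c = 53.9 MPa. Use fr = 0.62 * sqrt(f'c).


fr = 0.62 * sqrt(53.9)
= 4.552 MPa

4.552


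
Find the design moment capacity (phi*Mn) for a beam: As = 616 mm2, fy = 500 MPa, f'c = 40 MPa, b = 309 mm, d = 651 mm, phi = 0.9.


a = As * fy / (0.85 * f'c * b)
= 616 * 500 / (0.85 * 40 * 309)
= 29.3166 mm
Mn = As * fy * (d - a/2) / 10^6
= 195.9932 kN-m
phi*Mn = 0.9 * 195.9932 = 176.39 kN-m

176.39


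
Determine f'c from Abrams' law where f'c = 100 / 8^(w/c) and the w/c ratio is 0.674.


f'c = 100 / 8^0.674
= 100 / 4.061
= 24.62 MPa

24.62


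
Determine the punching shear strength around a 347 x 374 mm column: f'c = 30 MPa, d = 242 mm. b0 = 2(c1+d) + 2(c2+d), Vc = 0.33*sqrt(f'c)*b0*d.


b0 = 2*(347 + 242) + 2*(374 + 242) = 2410 mm
Vc = 0.33 * sqrt(30) * 2410 * 242 / 1000
= 1054.16 kN

1054.16


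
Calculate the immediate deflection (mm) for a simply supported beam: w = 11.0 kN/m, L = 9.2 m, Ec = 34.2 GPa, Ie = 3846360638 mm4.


Convert: L = 9.2 m = 9200 mm, Ec = 34.2 GPa = 34200 MPa
delta = 5 * 11.0 * 9200^4 / (384 * 34200 * 3846360638)
= 7.8 mm

7.8


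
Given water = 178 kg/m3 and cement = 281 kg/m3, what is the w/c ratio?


w/c = water / cement
w/c = 178 / 281 = 0.633

0.633


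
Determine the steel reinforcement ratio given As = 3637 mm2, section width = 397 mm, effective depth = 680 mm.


rho = As / (b * d)
= 3637 / (397 * 680)
= 0.0135

0.0135


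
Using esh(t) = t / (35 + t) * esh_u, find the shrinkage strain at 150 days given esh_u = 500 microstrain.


esh(150) = 150 / (35 + 150) * 500
= 150 / 185 * 500
= 405.4 microstrain

405.4


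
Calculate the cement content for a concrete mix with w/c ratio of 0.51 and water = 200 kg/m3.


Cement = water / (w/c)
= 200 / 0.51
= 392.2 kg/m3

392.2


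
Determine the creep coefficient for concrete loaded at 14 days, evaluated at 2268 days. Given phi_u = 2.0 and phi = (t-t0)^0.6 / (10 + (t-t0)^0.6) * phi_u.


dt = 2268 - 14 = 2254
phi = 2254^0.6 / (10 + 2254^0.6) * 2.0
= 1.823

1.823


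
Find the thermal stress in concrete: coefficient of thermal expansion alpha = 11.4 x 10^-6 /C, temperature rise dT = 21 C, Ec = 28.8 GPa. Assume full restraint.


sigma = alpha * dT * Ec
= 11.4e-6 * 21 * 28.8 * 1000
= 6.895 MPa

6.895


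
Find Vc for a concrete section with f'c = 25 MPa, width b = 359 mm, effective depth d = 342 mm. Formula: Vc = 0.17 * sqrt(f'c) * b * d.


Vc = 0.17 * sqrt(25) * 359 * 342 / 1000
= 104.36 kN

104.36


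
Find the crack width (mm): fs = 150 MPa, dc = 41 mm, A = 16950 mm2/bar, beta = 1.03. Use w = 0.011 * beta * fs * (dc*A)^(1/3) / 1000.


w = 0.011 * beta * fs * (dc * A)^(1/3) / 1000
= 0.011 * 1.03 * 150 * (41 * 16950)^(1/3) / 1000
= 0.151 mm

0.151


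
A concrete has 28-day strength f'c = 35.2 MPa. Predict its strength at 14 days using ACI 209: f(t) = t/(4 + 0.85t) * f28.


f(14) = 14 / (4 + 0.85 * 14) * 35.2
= 14 / 15.9 * 35.2
= 30.99 MPa

30.99


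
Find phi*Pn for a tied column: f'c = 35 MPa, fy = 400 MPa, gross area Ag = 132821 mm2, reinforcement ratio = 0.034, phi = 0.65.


Ast = rho * Ag = 0.034 * 132821 = 4515.914 mm2
phi*Pn = 0.65 * 0.80 * (0.85 * 35 * (132821 - 4515.914) + 400 * 4515.914) / 1000
= 2924.19 kN

2924.19


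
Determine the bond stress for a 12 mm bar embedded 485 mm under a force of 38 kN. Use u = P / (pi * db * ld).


u = P / (pi * db * ld)
= 38 * 1000 / (pi * 12 * 485)
= 2.078 MPa

2.078


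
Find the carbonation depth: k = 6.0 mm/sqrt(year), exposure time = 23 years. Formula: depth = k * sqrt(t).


depth = k * sqrt(t)
= 6.0 * sqrt(23)
= 28.77 mm

28.77


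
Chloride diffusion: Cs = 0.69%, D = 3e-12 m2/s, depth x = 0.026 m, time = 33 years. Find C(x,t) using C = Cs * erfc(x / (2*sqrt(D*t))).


t_seconds = 33 * 365.25 * 24 * 3600 = 1041400800.0 s
arg = 0.026 / (2 * sqrt(3e-12 * 1041400800.0))
= 0.2326
erfc(0.2326) = 0.7422
C = 0.69 * 0.7422 = 0.5121%

0.5121


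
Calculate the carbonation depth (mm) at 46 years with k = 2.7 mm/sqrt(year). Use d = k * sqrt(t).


depth = k * sqrt(t)
= 2.7 * sqrt(46)
= 18.31 mm

18.31


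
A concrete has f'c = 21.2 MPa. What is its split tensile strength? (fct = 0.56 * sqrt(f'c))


fct = 0.56 * sqrt(21.2)
= 0.56 * 4.604
= 2.578 MPa

2.578


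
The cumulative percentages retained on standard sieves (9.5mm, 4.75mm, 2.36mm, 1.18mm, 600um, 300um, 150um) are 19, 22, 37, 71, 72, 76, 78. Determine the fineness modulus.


FM = sum(cumulative % retained) / 100
= 375 / 100
= 3.75

3.75


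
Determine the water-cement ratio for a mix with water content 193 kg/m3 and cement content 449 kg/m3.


w/c = water / cement
w/c = 193 / 449 = 0.43

0.43


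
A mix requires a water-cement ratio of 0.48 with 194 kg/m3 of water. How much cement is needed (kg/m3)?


Cement = water / (w/c)
= 194 / 0.48
= 404.2 kg/m3

404.2


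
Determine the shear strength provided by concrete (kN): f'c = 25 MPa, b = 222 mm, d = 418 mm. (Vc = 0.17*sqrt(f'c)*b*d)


Vc = 0.17 * sqrt(25) * 222 * 418 / 1000
= 78.88 kN

78.88


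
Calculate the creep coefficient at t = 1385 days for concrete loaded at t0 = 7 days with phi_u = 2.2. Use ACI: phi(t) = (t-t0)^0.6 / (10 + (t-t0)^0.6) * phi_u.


dt = 1385 - 7 = 1378
phi = 1378^0.6 / (10 + 1378^0.6) * 2.2
= 1.946

1.946


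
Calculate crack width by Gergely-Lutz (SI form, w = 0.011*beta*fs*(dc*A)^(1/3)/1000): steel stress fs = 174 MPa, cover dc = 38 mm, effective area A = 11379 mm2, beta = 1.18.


w = 0.011 * beta * fs * (dc * A)^(1/3) / 1000
= 0.011 * 1.18 * 174 * (38 * 11379)^(1/3) / 1000
= 0.171 mm

0.171


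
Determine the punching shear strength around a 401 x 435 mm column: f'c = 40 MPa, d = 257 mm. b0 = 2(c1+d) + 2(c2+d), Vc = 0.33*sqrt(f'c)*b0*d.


b0 = 2*(401 + 257) + 2*(435 + 257) = 2700 mm
Vc = 0.33 * sqrt(40) * 2700 * 257 / 1000
= 1448.24 kN

1448.24


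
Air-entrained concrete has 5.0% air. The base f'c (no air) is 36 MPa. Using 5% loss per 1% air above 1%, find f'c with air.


Strength loss = (5.0 - 1) * 5 = 20.0%
f'c = 36 * (1 - 20.0/100)
= 28.8 MPa

28.8


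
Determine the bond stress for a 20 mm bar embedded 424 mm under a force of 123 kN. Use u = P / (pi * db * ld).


u = P / (pi * db * ld)
= 123 * 1000 / (pi * 20 * 424)
= 4.617 MPa

4.617


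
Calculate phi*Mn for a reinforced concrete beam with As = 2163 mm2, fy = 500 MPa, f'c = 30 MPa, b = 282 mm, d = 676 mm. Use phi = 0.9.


a = As * fy / (0.85 * f'c * b)
= 2163 * 500 / (0.85 * 30 * 282)
= 150.3963 mm
Mn = As * fy * (d - a/2) / 10^6
= 649.7672 kN-m
phi*Mn = 0.9 * 649.7672 = 584.79 kN-m

584.79


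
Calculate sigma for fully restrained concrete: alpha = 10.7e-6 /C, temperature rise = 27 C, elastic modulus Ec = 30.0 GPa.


sigma = alpha * dT * Ec
= 10.7e-6 * 27 * 30.0 * 1000
= 8.667 MPa

8.667


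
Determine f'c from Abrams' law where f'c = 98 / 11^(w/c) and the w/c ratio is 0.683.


f'c = 98 / 11^0.683
= 98 / 5.144
= 19.05 MPa

19.05


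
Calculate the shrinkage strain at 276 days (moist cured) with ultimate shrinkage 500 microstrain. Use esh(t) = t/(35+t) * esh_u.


esh(276) = 276 / (35 + 276) * 500
= 276 / 311 * 500
= 443.7 microstrain

443.7


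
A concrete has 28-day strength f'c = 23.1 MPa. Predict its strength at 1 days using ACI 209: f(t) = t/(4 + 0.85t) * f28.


f(1) = 1 / (4 + 0.85 * 1) * 23.1
= 1 / 4.85 * 23.1
= 4.76 MPa

4.76


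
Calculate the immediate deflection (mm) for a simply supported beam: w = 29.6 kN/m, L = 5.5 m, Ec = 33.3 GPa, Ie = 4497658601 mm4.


Convert: L = 5.5 m = 5500 mm, Ec = 33.3 GPa = 33300 MPa
delta = 5 * 29.6 * 5500^4 / (384 * 33300 * 4497658601)
= 2.35 mm

2.35


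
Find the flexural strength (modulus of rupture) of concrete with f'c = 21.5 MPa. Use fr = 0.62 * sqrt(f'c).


fr = 0.62 * sqrt(21.5)
= 2.875 MPa

2.875


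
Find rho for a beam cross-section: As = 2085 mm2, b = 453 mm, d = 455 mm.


rho = As / (b * d)
= 2085 / (453 * 455)
= 0.0101

0.0101


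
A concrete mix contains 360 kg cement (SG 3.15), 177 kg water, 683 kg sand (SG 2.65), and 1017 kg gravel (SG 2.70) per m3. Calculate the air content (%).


Vol cement = 360 / (3.15 * 1000) = 0.114286 m3
Vol water = 177 / 1000 = 0.177 m3
Vol sand = 683 / (2.65 * 1000) = 0.257736 m3
Vol gravel = 1017 / (2.70 * 1000) = 0.376667 m3
Total solid + water volume = 0.925688 m3
Air = (1 - 0.925688) * 100 = 7.43%

7.43


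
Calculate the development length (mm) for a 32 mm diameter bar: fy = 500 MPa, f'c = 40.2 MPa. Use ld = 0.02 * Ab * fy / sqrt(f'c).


Ab = pi * 32^2 / 4 = 804.248 mm2
ld = 0.02 * 804.248 * 500 / sqrt(40.2)
= 1268.5 mm

1268.5


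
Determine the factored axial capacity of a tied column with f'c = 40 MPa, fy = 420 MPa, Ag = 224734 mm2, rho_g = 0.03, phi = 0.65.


Ast = rho * Ag = 0.03 * 224734 = 6742.02 mm2
phi*Pn = 0.65 * 0.80 * (0.85 * 40 * (224734 - 6742.02) + 420 * 6742.02) / 1000
= 5326.56 kN

5326.56


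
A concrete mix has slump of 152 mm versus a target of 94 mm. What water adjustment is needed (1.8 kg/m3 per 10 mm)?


Difference = 94 - 152 = -58 mm
Water adjustment = -58 * 1.8 / 10 = -10.4 kg/m3

-10.4


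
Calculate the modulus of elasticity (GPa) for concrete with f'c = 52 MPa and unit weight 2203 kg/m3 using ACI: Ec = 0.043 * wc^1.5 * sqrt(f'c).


Ec = 0.043 * 2203^1.5 * sqrt(52) / 1000
= 32.06 GPa

32.06


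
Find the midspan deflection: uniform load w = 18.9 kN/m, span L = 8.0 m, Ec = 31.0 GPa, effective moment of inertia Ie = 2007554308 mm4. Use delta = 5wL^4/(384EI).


Convert: L = 8.0 m = 8000 mm, Ec = 31.0 GPa = 31000 MPa
delta = 5 * 18.9 * 8000^4 / (384 * 31000 * 2007554308)
= 16.2 mm

16.2


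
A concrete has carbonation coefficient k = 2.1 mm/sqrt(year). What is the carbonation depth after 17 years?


depth = k * sqrt(t)
= 2.1 * sqrt(17)
= 8.66 mm

8.66


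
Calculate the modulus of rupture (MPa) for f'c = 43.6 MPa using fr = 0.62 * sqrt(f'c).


fr = 0.62 * sqrt(43.6)
= 4.094 MPa

4.094


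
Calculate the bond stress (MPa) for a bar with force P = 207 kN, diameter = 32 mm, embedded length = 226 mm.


u = P / (pi * db * ld)
= 207 * 1000 / (pi * 32 * 226)
= 9.111 MPa

9.111


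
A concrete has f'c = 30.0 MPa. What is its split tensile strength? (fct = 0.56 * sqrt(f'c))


fct = 0.56 * sqrt(30.0)
= 0.56 * 5.477
= 3.067 MPa

3.067


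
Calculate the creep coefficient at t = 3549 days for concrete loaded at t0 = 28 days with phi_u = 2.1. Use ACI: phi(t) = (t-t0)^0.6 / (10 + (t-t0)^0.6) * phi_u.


dt = 3549 - 28 = 3521
phi = 3521^0.6 / (10 + 3521^0.6) * 2.1
= 1.954

1.954


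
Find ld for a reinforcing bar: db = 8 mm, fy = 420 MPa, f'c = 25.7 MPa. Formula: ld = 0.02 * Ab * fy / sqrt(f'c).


Ab = pi * 8^2 / 4 = 50.265 mm2
ld = 0.02 * 50.265 * 420 / sqrt(25.7)
= 83.3 mm

83.3


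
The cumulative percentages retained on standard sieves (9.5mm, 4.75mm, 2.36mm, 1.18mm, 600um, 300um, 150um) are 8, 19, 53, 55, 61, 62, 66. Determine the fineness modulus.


FM = sum(cumulative % retained) / 100
= 324 / 100
= 3.24

3.24


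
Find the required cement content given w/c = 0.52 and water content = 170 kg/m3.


Cement = water / (w/c)
= 170 / 0.52
= 326.9 kg/m3

326.9


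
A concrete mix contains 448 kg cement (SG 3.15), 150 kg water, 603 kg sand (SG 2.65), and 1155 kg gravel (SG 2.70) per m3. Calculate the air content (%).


Vol cement = 448 / (3.15 * 1000) = 0.142222 m3
Vol water = 150 / 1000 = 0.15 m3
Vol sand = 603 / (2.65 * 1000) = 0.227547 m3
Vol gravel = 1155 / (2.70 * 1000) = 0.427778 m3
Total solid + water volume = 0.947547 m3
Air = (1 - 0.947547) * 100 = 5.25%

5.25


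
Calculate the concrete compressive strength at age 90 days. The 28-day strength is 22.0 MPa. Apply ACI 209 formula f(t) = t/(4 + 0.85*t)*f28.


f(90) = 90 / (4 + 0.85 * 90) * 22.0
= 90 / 80.5 * 22.0
= 24.6 MPa

24.6


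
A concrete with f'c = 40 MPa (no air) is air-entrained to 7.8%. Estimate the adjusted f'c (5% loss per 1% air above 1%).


Strength loss = (7.8 - 1) * 5 = 34.0%
f'c = 40 * (1 - 34.0/100)
= 26.4 MPa

26.4


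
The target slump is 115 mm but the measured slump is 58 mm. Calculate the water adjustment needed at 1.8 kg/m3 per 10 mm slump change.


Difference = 115 - 58 = 57 mm
Water adjustment = 57 * 1.8 / 10 = 10.3 kg/m3

10.3


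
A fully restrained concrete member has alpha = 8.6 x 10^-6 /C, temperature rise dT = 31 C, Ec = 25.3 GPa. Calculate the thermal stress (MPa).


sigma = alpha * dT * Ec
= 8.6e-6 * 31 * 25.3 * 1000
= 6.745 MPa

6.745


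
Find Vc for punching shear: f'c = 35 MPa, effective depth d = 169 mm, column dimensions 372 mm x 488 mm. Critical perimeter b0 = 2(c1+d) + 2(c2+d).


b0 = 2*(372 + 169) + 2*(488 + 169) = 2396 mm
Vc = 0.33 * sqrt(35) * 2396 * 169 / 1000
= 790.54 kN

790.54


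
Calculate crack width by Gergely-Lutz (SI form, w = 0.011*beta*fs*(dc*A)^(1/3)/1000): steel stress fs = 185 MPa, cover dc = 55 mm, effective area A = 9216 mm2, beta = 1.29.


w = 0.011 * beta * fs * (dc * A)^(1/3) / 1000
= 0.011 * 1.29 * 185 * (55 * 9216)^(1/3) / 1000
= 0.209 mm

0.209


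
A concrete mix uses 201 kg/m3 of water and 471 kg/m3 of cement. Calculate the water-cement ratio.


w/c = water / cement
w/c = 201 / 471 = 0.427

0.427


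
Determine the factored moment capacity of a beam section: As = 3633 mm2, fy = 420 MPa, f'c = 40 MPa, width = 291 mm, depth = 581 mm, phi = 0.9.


a = As * fy / (0.85 * f'c * b)
= 3633 * 420 / (0.85 * 40 * 291)
= 154.2207 mm
Mn = As * fy * (d - a/2) / 10^6
= 768.865 kN-m
phi*Mn = 0.9 * 768.865 = 691.98 kN-m

691.98


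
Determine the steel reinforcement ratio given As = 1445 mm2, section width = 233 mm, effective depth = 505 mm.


rho = As / (b * d)
= 1445 / (233 * 505)
= 0.0123

0.0123


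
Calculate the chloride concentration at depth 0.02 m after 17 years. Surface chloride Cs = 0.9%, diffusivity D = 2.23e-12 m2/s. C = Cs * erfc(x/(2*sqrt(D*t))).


t_seconds = 17 * 365.25 * 24 * 3600 = 536479200.0 s
arg = 0.02 / (2 * sqrt(2.23e-12 * 536479200.0))
= 0.2891
erfc(0.2891) = 0.6826
C = 0.9 * 0.6826 = 0.6144%

0.6144


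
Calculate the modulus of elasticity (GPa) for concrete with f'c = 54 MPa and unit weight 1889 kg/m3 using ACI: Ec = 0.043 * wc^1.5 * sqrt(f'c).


Ec = 0.043 * 1889^1.5 * sqrt(54) / 1000
= 25.94 GPa

25.94


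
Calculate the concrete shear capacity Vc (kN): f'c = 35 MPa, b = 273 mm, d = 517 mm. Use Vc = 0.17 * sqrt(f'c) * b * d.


Vc = 0.17 * sqrt(35) * 273 * 517 / 1000
= 141.95 kN

141.95


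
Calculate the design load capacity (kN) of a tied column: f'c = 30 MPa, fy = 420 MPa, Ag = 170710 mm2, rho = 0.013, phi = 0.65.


Ast = rho * Ag = 0.013 * 170710 = 2219.23 mm2
phi*Pn = 0.65 * 0.80 * (0.85 * 30 * (170710 - 2219.23) + 420 * 2219.23) / 1000
= 2718.87 kN

2718.87


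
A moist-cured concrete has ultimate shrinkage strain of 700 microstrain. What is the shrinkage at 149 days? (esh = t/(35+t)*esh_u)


esh(149) = 149 / (35 + 149) * 700
= 149 / 184 * 700
= 566.8 microstrain

566.8


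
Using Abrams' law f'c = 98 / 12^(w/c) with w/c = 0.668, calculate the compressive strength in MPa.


f'c = 98 / 12^0.668
= 98 / 5.259
= 18.64 MPa

18.64


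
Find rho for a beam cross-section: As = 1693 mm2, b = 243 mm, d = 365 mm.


rho = As / (b * d)
= 1693 / (243 * 365)
= 0.0191

0.0191


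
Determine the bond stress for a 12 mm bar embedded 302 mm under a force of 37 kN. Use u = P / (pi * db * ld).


u = P / (pi * db * ld)
= 37 * 1000 / (pi * 12 * 302)
= 3.25 MPa

3.25


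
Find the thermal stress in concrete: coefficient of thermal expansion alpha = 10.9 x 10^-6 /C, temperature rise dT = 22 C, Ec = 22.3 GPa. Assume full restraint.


sigma = alpha * dT * Ec
= 10.9e-6 * 22 * 22.3 * 1000
= 5.348 MPa

5.348


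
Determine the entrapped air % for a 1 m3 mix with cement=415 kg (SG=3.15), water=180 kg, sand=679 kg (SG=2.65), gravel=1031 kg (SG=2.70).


Vol cement = 415 / (3.15 * 1000) = 0.131746 m3
Vol water = 180 / 1000 = 0.18 m3
Vol sand = 679 / (2.65 * 1000) = 0.256226 m3
Vol gravel = 1031 / (2.70 * 1000) = 0.381852 m3
Total solid + water volume = 0.949824 m3
Air = (1 - 0.949824) * 100 = 5.02%

5.02


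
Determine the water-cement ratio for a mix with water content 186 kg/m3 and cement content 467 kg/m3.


w/c = water / cement
w/c = 186 / 467 = 0.398

0.398


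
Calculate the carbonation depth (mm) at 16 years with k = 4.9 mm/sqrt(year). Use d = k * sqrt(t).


depth = k * sqrt(t)
= 4.9 * sqrt(16)
= 19.6 mm

19.6


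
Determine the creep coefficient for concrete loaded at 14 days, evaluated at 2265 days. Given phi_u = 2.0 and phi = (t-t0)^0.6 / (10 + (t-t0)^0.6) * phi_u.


dt = 2265 - 14 = 2251
phi = 2251^0.6 / (10 + 2251^0.6) * 2.0
= 1.822

1.822


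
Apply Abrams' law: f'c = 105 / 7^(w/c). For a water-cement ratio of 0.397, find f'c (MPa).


f'c = 105 / 7^0.397
= 105 / 2.165
= 48.49 MPa

48.49


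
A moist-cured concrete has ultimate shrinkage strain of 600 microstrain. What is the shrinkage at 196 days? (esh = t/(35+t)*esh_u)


esh(196) = 196 / (35 + 196) * 600
= 196 / 231 * 600
= 509.1 microstrain

509.1


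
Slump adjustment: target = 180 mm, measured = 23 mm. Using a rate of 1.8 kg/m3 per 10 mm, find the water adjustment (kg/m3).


Difference = 180 - 23 = 157 mm
Water adjustment = 157 * 1.8 / 10 = 28.3 kg/m3

28.3


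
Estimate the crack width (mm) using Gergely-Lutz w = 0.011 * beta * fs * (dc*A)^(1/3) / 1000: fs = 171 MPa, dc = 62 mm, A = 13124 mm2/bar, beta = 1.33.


w = 0.011 * beta * fs * (dc * A)^(1/3) / 1000
= 0.011 * 1.33 * 171 * (62 * 13124)^(1/3) / 1000
= 0.234 mm

0.234


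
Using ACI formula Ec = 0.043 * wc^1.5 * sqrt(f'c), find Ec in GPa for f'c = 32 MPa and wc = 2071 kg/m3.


Ec = 0.043 * 2071^1.5 * sqrt(32) / 1000
= 22.93 GPa

22.93


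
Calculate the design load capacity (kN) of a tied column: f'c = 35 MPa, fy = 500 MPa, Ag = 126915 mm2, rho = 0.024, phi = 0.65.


Ast = rho * Ag = 0.024 * 126915 = 3045.96 mm2
phi*Pn = 0.65 * 0.80 * (0.85 * 35 * (126915 - 3045.96) + 500 * 3045.96) / 1000
= 2708.2 kN

2708.2


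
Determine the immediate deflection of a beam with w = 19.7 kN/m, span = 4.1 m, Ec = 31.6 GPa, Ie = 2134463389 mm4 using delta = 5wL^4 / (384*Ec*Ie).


Convert: L = 4.1 m = 4100 mm, Ec = 31.6 GPa = 31600 MPa
delta = 5 * 19.7 * 4100^4 / (384 * 31600 * 2134463389)
= 1.07 mm

1.07


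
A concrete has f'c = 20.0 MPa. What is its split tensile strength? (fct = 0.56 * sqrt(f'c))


fct = 0.56 * sqrt(20.0)
= 0.56 * 4.472
= 2.504 MPa

2.504


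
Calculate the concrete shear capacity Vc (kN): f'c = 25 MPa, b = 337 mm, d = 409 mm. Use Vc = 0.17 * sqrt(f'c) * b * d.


Vc = 0.17 * sqrt(25) * 337 * 409 / 1000
= 117.16 kN

117.16


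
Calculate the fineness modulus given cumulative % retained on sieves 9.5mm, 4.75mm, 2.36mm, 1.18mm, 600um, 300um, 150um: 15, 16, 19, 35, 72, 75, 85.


FM = sum(cumulative % retained) / 100
= 317 / 100
= 3.17

3.17


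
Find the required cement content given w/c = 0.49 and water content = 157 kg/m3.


Cement = water / (w/c)
= 157 / 0.49
= 320.4 kg/m3

320.4


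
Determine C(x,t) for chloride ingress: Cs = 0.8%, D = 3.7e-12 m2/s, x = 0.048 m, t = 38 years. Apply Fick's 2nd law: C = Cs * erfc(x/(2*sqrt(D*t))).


t_seconds = 38 * 365.25 * 24 * 3600 = 1199188800.0 s
arg = 0.048 / (2 * sqrt(3.7e-12 * 1199188800.0))
= 0.3603
erfc(0.3603) = 0.6104
C = 0.8 * 0.6104 = 0.4883%

0.4883


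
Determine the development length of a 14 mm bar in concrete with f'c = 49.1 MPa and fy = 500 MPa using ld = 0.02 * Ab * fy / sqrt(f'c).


Ab = pi * 14^2 / 4 = 153.938 mm2
ld = 0.02 * 153.938 * 500 / sqrt(49.1)
= 219.7 mm

219.7


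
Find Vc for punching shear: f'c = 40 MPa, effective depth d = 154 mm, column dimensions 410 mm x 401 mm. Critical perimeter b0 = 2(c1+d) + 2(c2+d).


b0 = 2*(410 + 154) + 2*(401 + 154) = 2238 mm
Vc = 0.33 * sqrt(40) * 2238 * 154 / 1000
= 719.32 kN

719.32


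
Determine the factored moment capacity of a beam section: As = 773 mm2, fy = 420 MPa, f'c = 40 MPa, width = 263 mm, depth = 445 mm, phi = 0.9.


a = As * fy / (0.85 * f'c * b)
= 773 * 420 / (0.85 * 40 * 263)
= 36.3073 mm
Mn = As * fy * (d - a/2) / 10^6
= 138.5799 kN-m
phi*Mn = 0.9 * 138.5799 = 124.72 kN-m

124.72


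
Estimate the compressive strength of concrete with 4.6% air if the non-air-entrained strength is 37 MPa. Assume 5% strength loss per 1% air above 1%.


Strength loss = (4.6 - 1) * 5 = 18.0%
f'c = 37 * (1 - 18.0/100)
= 30.34 MPa

30.34


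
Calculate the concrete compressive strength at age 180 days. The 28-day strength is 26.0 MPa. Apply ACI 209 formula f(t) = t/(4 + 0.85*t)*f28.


f(180) = 180 / (4 + 0.85 * 180) * 26.0
= 180 / 157.0 * 26.0
= 29.81 MPa

29.81


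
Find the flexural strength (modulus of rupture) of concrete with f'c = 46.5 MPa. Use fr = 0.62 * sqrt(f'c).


fr = 0.62 * sqrt(46.5)
= 4.228 MPa

4.228


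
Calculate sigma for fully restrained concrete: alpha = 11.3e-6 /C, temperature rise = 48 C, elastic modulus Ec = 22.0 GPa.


sigma = alpha * dT * Ec
= 11.3e-6 * 48 * 22.0 * 1000
= 11.933 MPa

11.933


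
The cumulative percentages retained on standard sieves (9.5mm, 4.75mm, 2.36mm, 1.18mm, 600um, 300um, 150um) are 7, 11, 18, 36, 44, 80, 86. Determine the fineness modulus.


FM = sum(cumulative % retained) / 100
= 282 / 100
= 2.82

2.82


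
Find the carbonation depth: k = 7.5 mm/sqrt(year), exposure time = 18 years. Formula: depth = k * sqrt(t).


depth = k * sqrt(t)
= 7.5 * sqrt(18)
= 31.82 mm

31.82


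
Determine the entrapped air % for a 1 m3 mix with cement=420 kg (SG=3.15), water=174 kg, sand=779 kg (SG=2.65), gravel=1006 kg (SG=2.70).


Vol cement = 420 / (3.15 * 1000) = 0.133333 m3
Vol water = 174 / 1000 = 0.174 m3
Vol sand = 779 / (2.65 * 1000) = 0.293962 m3
Vol gravel = 1006 / (2.70 * 1000) = 0.372593 m3
Total solid + water volume = 0.973888 m3
Air = (1 - 0.973888) * 100 = 2.61%

2.61


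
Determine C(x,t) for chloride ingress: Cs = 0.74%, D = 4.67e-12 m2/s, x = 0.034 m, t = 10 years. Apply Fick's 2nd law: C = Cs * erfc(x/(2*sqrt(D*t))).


t_seconds = 10 * 365.25 * 24 * 3600 = 315576000.0 s
arg = 0.034 / (2 * sqrt(4.67e-12 * 315576000.0))
= 0.4428
erfc(0.4428) = 0.5311
C = 0.74 * 0.5311 = 0.393%

0.393


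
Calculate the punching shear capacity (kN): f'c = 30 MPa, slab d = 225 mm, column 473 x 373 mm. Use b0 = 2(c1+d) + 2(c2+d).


b0 = 2*(473 + 225) + 2*(373 + 225) = 2592 mm
Vc = 0.33 * sqrt(30) * 2592 * 225 / 1000
= 1054.12 kN

1054.12


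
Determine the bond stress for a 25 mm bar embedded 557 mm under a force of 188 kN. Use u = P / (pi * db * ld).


u = P / (pi * db * ld)
= 188 * 1000 / (pi * 25 * 557)
= 4.297 MPa

4.297


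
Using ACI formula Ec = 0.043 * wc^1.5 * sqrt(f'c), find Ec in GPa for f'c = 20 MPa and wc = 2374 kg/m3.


Ec = 0.043 * 2374^1.5 * sqrt(20) / 1000
= 22.24 GPa

22.24


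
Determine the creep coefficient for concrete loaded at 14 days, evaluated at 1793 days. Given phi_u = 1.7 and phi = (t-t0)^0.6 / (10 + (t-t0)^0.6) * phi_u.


dt = 1793 - 14 = 1779
phi = 1779^0.6 / (10 + 1779^0.6) * 1.7
= 1.529

1.529


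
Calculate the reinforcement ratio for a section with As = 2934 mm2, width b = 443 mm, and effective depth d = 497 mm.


rho = As / (b * d)
= 2934 / (443 * 497)
= 0.0133

0.0133


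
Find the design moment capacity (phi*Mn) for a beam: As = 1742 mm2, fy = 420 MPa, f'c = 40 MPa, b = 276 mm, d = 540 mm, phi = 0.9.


a = As * fy / (0.85 * f'c * b)
= 1742 * 420 / (0.85 * 40 * 276)
= 77.9668 mm
Mn = As * fy * (d - a/2) / 10^6
= 366.5638 kN-m
phi*Mn = 0.9 * 366.5638 = 329.91 kN-m

329.91


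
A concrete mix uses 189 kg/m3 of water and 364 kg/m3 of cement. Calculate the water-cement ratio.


w/c = water / cement
w/c = 189 / 364 = 0.519

0.519


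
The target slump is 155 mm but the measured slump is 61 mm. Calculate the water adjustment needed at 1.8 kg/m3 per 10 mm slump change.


Difference = 155 - 61 = 94 mm
Water adjustment = 94 * 1.8 / 10 = 16.9 kg/m3

16.9


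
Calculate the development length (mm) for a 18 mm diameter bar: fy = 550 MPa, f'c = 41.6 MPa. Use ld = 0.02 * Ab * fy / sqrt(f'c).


Ab = pi * 18^2 / 4 = 254.469 mm2
ld = 0.02 * 254.469 * 550 / sqrt(41.6)
= 434.0 mm

434.0


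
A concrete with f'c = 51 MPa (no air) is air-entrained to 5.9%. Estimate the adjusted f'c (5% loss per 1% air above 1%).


Strength loss = (5.9 - 1) * 5 = 24.5%
f'c = 51 * (1 - 24.5/100)
= 38.51 MPa

38.51


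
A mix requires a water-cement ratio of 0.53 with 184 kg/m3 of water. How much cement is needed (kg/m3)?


Cement = water / (w/c)
= 184 / 0.53
= 347.2 kg/m3

347.2


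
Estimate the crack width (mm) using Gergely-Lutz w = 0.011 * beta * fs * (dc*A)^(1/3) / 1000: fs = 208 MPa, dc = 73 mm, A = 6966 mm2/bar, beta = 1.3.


w = 0.011 * beta * fs * (dc * A)^(1/3) / 1000
= 0.011 * 1.3 * 208 * (73 * 6966)^(1/3) / 1000
= 0.237 mm

0.237


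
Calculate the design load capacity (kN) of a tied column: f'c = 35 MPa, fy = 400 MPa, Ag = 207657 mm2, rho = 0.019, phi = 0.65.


Ast = rho * Ag = 0.019 * 207657 = 3945.483 mm2
phi*Pn = 0.65 * 0.80 * (0.85 * 35 * (207657 - 3945.483) + 400 * 3945.483) / 1000
= 3972.08 kN

3972.08


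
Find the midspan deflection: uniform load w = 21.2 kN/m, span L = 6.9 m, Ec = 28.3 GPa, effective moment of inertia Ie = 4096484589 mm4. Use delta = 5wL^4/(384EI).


Convert: L = 6.9 m = 6900 mm, Ec = 28.3 GPa = 28300 MPa
delta = 5 * 21.2 * 6900^4 / (384 * 28300 * 4096484589)
= 5.4 mm

5.4
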